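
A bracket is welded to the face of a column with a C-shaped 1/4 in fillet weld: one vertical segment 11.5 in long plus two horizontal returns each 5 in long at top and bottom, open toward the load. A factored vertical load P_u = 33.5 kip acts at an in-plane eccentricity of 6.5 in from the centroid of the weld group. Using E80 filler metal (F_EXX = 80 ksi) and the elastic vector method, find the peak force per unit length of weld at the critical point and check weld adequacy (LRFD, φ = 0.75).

f_max ≈ 4.02 kip/in; adequate

Total weld length L_w = 21.5 in. Treat welds as unit-width lines.
Centroid: x̄ = 2×5×2.5 / 21.5 = 1.163 in from the vertical weld.
Polar moment about centroid: J = I_x + I_y = [11.5³/12 + 2×5×5.75²] + [11.5×1.163² + 2(5³/12 + 5×1.337²)] = 511.6 in³.
Direct shear f_v = P/L_w = 33.5 / 21.5 = 1.558 kip/in (vertical).
Torsion M = P·e = 33.5 × 6.5 = 217.75 kip·in.
Critical point at (x, y) = (3.837, 5.75) from centroid. f_tx = M·y/J = 2.447 kip/in; f_ty = M·x/J = 1.633 kip/in.
Resultant f_max = √[f_tx² + (f_v + f_ty)²] = √[2.447² + (1.558 + 1.633)²] = 4.022 kip/in.
Capacity per unit length: φr_n = 0.75 × 0.6 × 80 × (0.707 × 0.25) = 6.363 kip/in.
4.022 ≤ 6.363 → adequate.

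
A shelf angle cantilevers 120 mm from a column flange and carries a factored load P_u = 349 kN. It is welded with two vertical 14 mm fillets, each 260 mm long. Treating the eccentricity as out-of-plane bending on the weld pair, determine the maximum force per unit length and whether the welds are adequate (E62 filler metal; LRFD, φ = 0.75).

E62XX → F_EXX = 620 MPa.
L_w = 2 × 260 = 520 mm; section modulus (unit throat) S = 2 × L²/6 = 22530 mm².
Direct shear f_v = P/L_w = 349×10³/520 = 671.2 N/mm.
Moment M = P × e = 349×10³ × 120 = 41880000 N·mm; bending f_b = M/S = 1859 N/mm.
f_max = √(f_v² + f_b²) = √(671.2² + 1859²) = 1976 N/mm.
φr_n = 0.75 × 0.6 × 620 × (0.707 × 14) = 2762 N/mm → adequate.

f_max ≈ 1980 N/mm; adequate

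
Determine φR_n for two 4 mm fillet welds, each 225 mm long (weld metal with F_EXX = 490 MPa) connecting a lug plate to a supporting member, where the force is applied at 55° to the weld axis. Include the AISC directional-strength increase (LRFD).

φR_n ≈ 385 kN

t_e = 0.707 × 4 = 2.828 mm; A_we = 2.828 × 450 = 1273 mm².
Directional factor: 1.0 + 0.5 sin^1.5(55°) = 1.371.
F_nw = 0.6 × 490 × 1.371 = 403 MPa.
φR_n = 0.75 × 403 × 1273 × 10⁻³ = 384.6 kN.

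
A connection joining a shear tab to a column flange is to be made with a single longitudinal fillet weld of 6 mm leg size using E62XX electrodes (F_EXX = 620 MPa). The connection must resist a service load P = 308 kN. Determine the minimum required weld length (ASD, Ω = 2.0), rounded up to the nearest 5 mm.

L = 395 mm

Throat t_e = 0.707 × 6 = 4.242 mm.
r_n/Ω = (0.6 × 620 × 4.242) / 2.0 = 789 N/mm = 0.789 kN/mm.
L_req = P / (r_n/Ω) = 308 / 0.789 = 390.4 mm total.
Round up → use L = 395 mm.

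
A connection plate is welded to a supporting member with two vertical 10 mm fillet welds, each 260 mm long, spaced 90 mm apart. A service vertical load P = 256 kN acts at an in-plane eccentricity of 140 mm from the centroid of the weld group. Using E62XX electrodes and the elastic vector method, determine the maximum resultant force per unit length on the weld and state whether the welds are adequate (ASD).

E62XX → F_EXX = 620 MPa.
Total weld length L_w = 520 mm. Treat welds as unit-width lines.
Polar moment about centroid: J = 2[d³/12 + d(b/2)²] = 2[260³/12 + 260×45²] = 3982000 mm³.
Direct shear f_v = P/L_w = 256×10³ / 520 = 492.3 N/mm (vertical).
Torsion M = P·e = 256×10³ × 140 = 35840000 N·mm.
Critical point at (x, y) = (45, 130) from centroid. f_tx = M·y/J = 1170 N/mm; f_ty = M·x/J = 405 N/mm.
Resultant f_max = √[f_tx² + (f_v + f_ty)²] = √[1170² + (492.3 + 405)²] = 1474 N/mm.
Capacity per unit length: r_n/Ω = (1/2.0) × 0.6 × 620 × (0.707 × 10) = 1315 N/mm.
1474 > 1315 → NOT adequate.

f_max ≈ 1470 N/mm; NOT adequate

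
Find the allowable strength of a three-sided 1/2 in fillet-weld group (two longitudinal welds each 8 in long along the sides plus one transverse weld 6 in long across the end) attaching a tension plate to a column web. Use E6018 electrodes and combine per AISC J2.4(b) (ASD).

E60XX → F_EXX = 60 ksi.
t_e = 0.707 × 0.5 = 0.3535 in.
R_nwl = 0.6 × 60 × 0.3535 × 16 = 203.6 kip (longitudinal, 2 welds).
R_nwt = 0.6 × 60 × 0.3535 × 6 = 76.36 kip (transverse, base value).
(i) R_nwl + R_nwt = 280 kip; (ii) 0.85 R_nwl + 1.5 R_nwt = 287.6 kip.
R_n = max = 287.6 kip [governs: (ii)]; R_n/Ω = 143.8 kip.

R_n/Ω ≈ 144 kip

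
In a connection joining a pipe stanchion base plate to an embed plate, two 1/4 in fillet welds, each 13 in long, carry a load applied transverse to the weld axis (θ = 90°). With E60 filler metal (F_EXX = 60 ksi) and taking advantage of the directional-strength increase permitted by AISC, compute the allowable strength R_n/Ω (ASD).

R_n/Ω ≈ 124 kips

t_e = 0.707 × 0.25 = 0.1767 in; A_we = 0.1767 × 26 = 4.595 in².
Directional factor: 1.0 + 0.5 sin^1.5(90°) = 1.5.
F_nw = 0.6 × 60 × 1.5 = 54 ksi.
R_n/Ω = (54 × 4.595) / 2.0 = 124.1 kips.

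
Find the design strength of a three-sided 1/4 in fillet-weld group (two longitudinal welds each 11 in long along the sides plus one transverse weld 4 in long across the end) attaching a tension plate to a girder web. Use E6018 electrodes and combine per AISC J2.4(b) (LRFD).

E60XX → F_EXX = 60 ksi.
t_e = 0.707 × 0.25 = 0.1767 in.
R_nwl = 0.6 × 60 × 0.1767 × 22 = 140 kips (longitudinal, 2 welds).
R_nwt = 0.6 × 60 × 0.1767 × 4 = 25.45 kips (transverse, base value).
(i) R_nwl + R_nwt = 165.4 kips; (ii) 0.85 R_nwl + 1.5 R_nwt = 157.2 kips.
R_n = max = 165.4 kips [governs: (i)]; φR_n = 124.1 kips.

φR_n ≈ 124 kips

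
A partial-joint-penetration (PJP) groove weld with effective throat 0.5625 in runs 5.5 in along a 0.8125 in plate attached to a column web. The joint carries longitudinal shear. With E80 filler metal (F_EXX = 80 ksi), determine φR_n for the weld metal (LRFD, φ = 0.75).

Effective throat (given) t_e = 0.5625 in.
A_we = 0.5625 × 5.5 = 3.094 in².
F_nw = 0.6 F_EXX = 48 ksi.
φR_n = 0.75 × 48 × 3.094 = 111.4 kip.

φR_n ≈ 111 kip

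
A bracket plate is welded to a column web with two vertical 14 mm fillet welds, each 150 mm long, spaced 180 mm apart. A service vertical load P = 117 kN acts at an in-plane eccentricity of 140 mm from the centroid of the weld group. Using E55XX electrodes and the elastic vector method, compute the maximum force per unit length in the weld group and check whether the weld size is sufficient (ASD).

E55XX → F_EXX = 550 MPa.
Total weld length L_w = 300 mm. Treat welds as unit-width lines.
Polar moment about centroid: J = 2[d³/12 + d(b/2)²] = 2[150³/12 + 150×90²] = 2992000 mm³.
Direct shear f_v = P/L_w = 117×10³ / 300 = 390 N/mm (vertical).
Torsion M = P·e = 117×10³ × 140 = 16380000 N·mm.
Critical point at (x, y) = (90, 75) from centroid. f_tx = M·y/J = 410.5 N/mm; f_ty = M·x/J = 492.6 N/mm.
Resultant f_max = √[f_tx² + (f_v + f_ty)²] = √[410.5² + (390 + 492.6)²] = 973.4 N/mm.
Capacity per unit length: r_n/Ω = (1/2.0) × 0.6 × 550 × (0.707 × 14) = 1633 N/mm.
973.4 ≤ 1633 → adequate.

f_max ≈ 973 N/mm; adequate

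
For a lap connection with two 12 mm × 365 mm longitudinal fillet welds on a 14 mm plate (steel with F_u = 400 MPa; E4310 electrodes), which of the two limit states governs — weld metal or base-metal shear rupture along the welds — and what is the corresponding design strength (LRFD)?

φR_n ≈ 1200 kN (weld metal governs)

E43XX → F_EXX = 430 MPa.
t_e = 0.707 × 12 = 8.484 mm; L = 730 mm.
Weld metal: φR_n = 0.75 × 0.6 × 430 × 8.484 × 730 × 10⁻³ = 1198 kN.
Base metal (shear rupture): φR_n = 0.75 × 0.6 × 400 × 14 × 730 × 10⁻³ = 1840 kN.
Governing: weld metal.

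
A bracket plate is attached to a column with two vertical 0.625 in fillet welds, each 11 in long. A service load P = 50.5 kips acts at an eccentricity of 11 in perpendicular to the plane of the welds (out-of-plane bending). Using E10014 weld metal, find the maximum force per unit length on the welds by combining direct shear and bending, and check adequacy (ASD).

E100XX → F_EXX = 100 ksi.
L_w = 2 × 11 = 22 in; section modulus (unit throat) S = 2 × L²/6 = 40.33 in².
Direct shear f_v = P/L_w = 50.5/22 = 2.295 kip/in.
Moment M = P × e = 50.5 × 11 = 555.5 kip·in; bending f_b = M/S = 13.77 kip/in.
f_max = √(f_v² + f_b²) = √(2.295² + 13.77²) = 13.96 kip/in.
r_n/Ω = (1/2.0) × 0.6 × 100 × (0.707 × 0.625) = 13.26 kip/in → NOT adequate.

f_max ≈ 14 kip/in; NOT adequate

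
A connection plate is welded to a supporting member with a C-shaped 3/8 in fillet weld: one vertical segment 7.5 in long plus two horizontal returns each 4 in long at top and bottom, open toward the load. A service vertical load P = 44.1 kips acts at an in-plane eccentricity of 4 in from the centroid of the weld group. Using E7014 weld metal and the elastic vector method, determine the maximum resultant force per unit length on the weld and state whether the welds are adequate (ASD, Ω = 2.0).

f_max ≈ 6.99 kip/in; NOT adequate

E70XX → F_EXX = 70 ksi.
Total weld length L_w = 15.5 in. Treat welds as unit-width lines.
Centroid: x̄ = 2×4×2 / 15.5 = 1.032 in from the vertical weld.
Polar moment about centroid: J = I_x + I_y = [7.5³/12 + 2×4×3.75²] + [7.5×1.032² + 2(4³/12 + 4×0.9677²)] = 173.8 in³.
Direct shear f_v = P/L_w = 44.1 / 15.5 = 2.845 kip/in (vertical).
Torsion M = P·e = 44.1 × 4 = 176.4 kip·in.
Critical point at (x, y) = (2.968, 3.75) from centroid. f_tx = M·y/J = 3.806 kip/in; f_ty = M·x/J = 3.012 kip/in.
Resultant f_max = √[f_tx² + (f_v + f_ty)²] = √[3.806² + (2.845 + 3.012)²] = 6.985 kip/in.
Capacity per unit length: r_n/Ω = (1/2.0) × 0.6 × 70 × (0.707 × 0.375) = 5.568 kip/in.
6.985 > 5.568 → NOT adequate.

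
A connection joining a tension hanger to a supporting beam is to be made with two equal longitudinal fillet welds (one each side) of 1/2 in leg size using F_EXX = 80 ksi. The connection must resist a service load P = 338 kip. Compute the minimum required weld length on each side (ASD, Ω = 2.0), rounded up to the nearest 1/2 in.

L = 20 in on each side

Throat t_e = 0.707 × 0.5 = 0.3535 in.
r_n/Ω = (0.6 × 80 × 0.3535) / 2.0 = 8.484 kip/in.
L_req = P / (r_n/Ω) = 338 / 8.484 = 39.84 in total.
Per side: 39.84 / 2 = 19.92 in.
Round up → use L = 20 in on each side.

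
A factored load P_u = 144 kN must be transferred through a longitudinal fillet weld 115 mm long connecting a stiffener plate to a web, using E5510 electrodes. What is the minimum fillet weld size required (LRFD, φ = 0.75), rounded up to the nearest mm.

w = 8 mm

E55XX → F_EXX = 550 MPa.
Total weld length L = 115 mm.
Required throat t_e = P_u / (φ × 0.6 F_EXX × L) = 144 / (0.75 × 0.6 × 550 × 115 × 10⁻³) = 5.059 mm.
Required leg w = t_e / 0.707 = 7.156 mm → use 8 mm.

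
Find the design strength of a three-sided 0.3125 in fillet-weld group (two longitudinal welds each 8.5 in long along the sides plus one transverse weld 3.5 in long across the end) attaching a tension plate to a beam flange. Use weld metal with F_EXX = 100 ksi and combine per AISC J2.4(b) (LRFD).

t_e = 0.707 × 0.3125 = 0.2209 in.
R_nwl = 0.6 × 100 × 0.2209 × 17 = 225.4 kips (longitudinal, 2 welds).
R_nwt = 0.6 × 100 × 0.2209 × 3.5 = 46.4 kips (transverse, base value).
(i) R_nwl + R_nwt = 271.8 kips; (ii) 0.85 R_nwl + 1.5 R_nwt = 261.1 kips.
R_n = max = 271.8 kips [governs: (i)]; φR_n = 203.8 kips.

φR_n ≈ 204 kips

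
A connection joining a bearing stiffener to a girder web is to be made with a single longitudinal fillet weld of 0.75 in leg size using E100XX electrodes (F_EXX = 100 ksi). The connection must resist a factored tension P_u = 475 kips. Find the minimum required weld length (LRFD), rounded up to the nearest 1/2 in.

L = 20 in

Throat t_e = 0.707 × 0.75 = 0.5302 in.
φr_n = 0.75 × 0.6 × 100 × 0.5302 = 23.86 kips/in.
L_req = P_u / φr_n = 475 / 23.86 = 19.91 in total.
Round up → use L = 20 in.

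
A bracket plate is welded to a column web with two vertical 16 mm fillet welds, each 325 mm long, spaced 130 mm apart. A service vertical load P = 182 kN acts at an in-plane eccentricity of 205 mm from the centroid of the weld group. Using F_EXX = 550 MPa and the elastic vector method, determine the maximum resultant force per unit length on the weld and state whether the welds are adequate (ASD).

Total weld length L_w = 650 mm. Treat welds as unit-width lines.
Polar moment about centroid: J = 2[d³/12 + d(b/2)²] = 2[325³/12 + 325×65²] = 8468000 mm³.
Direct shear f_v = P/L_w = 182×10³ / 650 = 280 N/mm (vertical).
Torsion M = P·e = 182×10³ × 205 = 37310000 N·mm.
Critical point at (x, y) = (65, 162.5) from centroid. f_tx = M·y/J = 716 N/mm; f_ty = M·x/J = 286.4 N/mm.
Resultant f_max = √[f_tx² + (f_v + f_ty)²] = √[716² + (280 + 286.4)²] = 913 N/mm.
Capacity per unit length: r_n/Ω = (1/2.0) × 0.6 × 550 × (0.707 × 16) = 1866 N/mm.
913 ≤ 1866 → adequate.

f_max ≈ 913 N/mm; adequate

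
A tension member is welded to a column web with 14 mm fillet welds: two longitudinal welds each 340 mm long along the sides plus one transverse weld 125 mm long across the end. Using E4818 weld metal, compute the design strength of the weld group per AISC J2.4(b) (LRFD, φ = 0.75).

E48XX → F_EXX = 480 MPa.
t_e = 0.707 × 14 = 9.898 mm.
R_nwl = 0.6 × 480 × 9.898 × 680 × 10⁻³ = 1938 kN (longitudinal, 2 welds).
R_nwt = 0.6 × 480 × 9.898 × 125 × 10⁻³ = 356.3 kN (transverse, base value).
(i) R_nwl + R_nwt = 2295 kN; (ii) 0.85 R_nwl + 1.5 R_nwt = 2182 kN.
R_n = max = 2295 kN [governs: (i)]; φR_n = 1721 kN.

φR_n ≈ 1720 kN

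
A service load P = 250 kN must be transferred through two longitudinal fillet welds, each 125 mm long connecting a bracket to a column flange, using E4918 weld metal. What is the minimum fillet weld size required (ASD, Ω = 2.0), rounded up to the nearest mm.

w = 10 mm

E49XX → F_EXX = 490 MPa.
Total weld length L = 250 mm.
Required throat t_e = P × Ω / (0.6 F_EXX × L) = 250 × 2.0 / (0.6 × 490 × 250 × 10⁻³) = 6.803 mm.
Required leg w = t_e / 0.707 = 9.622 mm → use 10 mm.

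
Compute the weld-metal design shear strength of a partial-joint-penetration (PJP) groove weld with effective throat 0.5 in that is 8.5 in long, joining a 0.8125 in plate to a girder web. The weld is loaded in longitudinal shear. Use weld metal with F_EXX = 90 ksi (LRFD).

φR_n ≈ 172 kips

Effective throat (given) t_e = 0.5 in.
A_we = 0.5 × 8.5 = 4.25 in².
F_nw = 0.6 F_EXX = 54 ksi.
φR_n = 0.75 × 54 × 4.25 = 172.1 kips.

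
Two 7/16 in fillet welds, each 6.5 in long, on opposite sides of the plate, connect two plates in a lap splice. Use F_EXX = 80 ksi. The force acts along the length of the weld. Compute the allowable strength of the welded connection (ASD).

R_n/Ω ≈ 96.5 kips

Effective throat t_e = 0.707 × 0.4375 = 0.3093 in.
Total length L = 13 in; A_we = 0.3093 × 13 = 4.021 in².
F_nw = 0.6 F_EXX = 0.6 × 80 = 48 ksi.
R_n = 48 × 4.021 = 193 kips; R_n/Ω = 193/2.0 = 96.51 kips.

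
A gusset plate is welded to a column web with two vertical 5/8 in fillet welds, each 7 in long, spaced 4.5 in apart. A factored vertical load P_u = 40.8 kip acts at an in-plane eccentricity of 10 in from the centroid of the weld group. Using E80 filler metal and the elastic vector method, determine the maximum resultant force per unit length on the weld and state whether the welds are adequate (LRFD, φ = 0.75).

E80XX → F_EXX = 80 ksi.
Total weld length L_w = 14 in. Treat welds as unit-width lines.
Polar moment about centroid: J = 2[d³/12 + d(b/2)²] = 2[7³/12 + 7×2.25²] = 128 in³.
Direct shear f_v = P/L_w = 40.8 / 14 = 2.914 kip/in (vertical).
Torsion M = P·e = 40.8 × 10 = 408 kip·in.
Critical point at (x, y) = (2.25, 3.5) from centroid. f_tx = M·y/J = 11.15 kip/in; f_ty = M·x/J = 7.17 kip/in.
Resultant f_max = √[f_tx² + (f_v + f_ty)²] = √[11.15² + (2.914 + 7.17)²] = 15.04 kip/in.
Capacity per unit length: φr_n = 0.75 × 0.6 × 80 × (0.707 × 0.625) = 15.91 kip/in.
15.04 ≤ 15.91 → adequate.

f_max ≈ 15 kip/in; adequate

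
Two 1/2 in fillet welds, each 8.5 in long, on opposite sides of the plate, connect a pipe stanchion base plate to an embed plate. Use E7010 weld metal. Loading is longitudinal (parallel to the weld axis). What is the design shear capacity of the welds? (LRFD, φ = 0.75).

φR_n ≈ 189 kip

E70XX → F_EXX = 70 ksi.
Effective throat t_e = 0.707 × 0.5 = 0.3535 in.
Total length L = 17 in; A_we = 0.3535 × 17 = 6.01 in².
F_nw = 0.6 F_EXX = 0.6 × 70 = 42 ksi.
φR_n = 0.75 × 42 × 6.01 = 189.3 kip.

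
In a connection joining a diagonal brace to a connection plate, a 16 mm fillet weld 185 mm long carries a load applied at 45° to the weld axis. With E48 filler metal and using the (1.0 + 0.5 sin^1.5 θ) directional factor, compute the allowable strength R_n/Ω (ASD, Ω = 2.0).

E48XX → F_EXX = 480 MPa.
t_e = 0.707 × 16 = 11.31 mm; A_we = 11.31 × 185 = 2093 mm².
Directional factor: 1.0 + 0.5 sin^1.5(45°) = 1.297.
F_nw = 0.6 × 480 × 1.297 = 373.6 MPa.
R_n/Ω = (373.6 × 2093) / 2.0 × 10⁻³ = 390.9 kN.

R_n/Ω ≈ 391 kN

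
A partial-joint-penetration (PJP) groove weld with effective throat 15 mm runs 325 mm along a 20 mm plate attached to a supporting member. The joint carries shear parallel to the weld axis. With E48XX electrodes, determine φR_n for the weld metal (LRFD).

E48XX → F_EXX = 480 MPa.
Effective throat (given) t_e = 15 mm.
A_we = 15 × 325 = 4875 mm².
F_nw = 0.6 F_EXX = 288 MPa.
φR_n = 0.75 × 288 × 4875 × 10⁻³ = 1053 kN.

φR_n ≈ 1050 kN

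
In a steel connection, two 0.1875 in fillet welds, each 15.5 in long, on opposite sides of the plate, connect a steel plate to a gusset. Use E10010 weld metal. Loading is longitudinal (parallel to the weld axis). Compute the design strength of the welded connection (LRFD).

E100XX → F_EXX = 100 ksi.
Effective throat t_e = 0.707 × 0.1875 = 0.1326 in.
Total length L = 31 in; A_we = 0.1326 × 31 = 4.109 in².
F_nw = 0.6 F_EXX = 0.6 × 100 = 60 ksi.
φR_n = 0.75 × 60 × 4.109 = 184.9 kips.

φR_n ≈ 185 kips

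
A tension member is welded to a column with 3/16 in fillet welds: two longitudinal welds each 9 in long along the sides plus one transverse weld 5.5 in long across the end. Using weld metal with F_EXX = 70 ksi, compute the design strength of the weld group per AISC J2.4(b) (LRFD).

t_e = 0.707 × 0.1875 = 0.1326 in.
R_nwl = 0.6 × 70 × 0.1326 × 18 = 100.2 kips (longitudinal, 2 welds).
R_nwt = 0.6 × 70 × 0.1326 × 5.5 = 30.62 kips (transverse, base value).
(i) R_nwl + R_nwt = 130.8 kips; (ii) 0.85 R_nwl + 1.5 R_nwt = 131.1 kips.
R_n = max = 131.1 kips [governs: (ii)]; φR_n = 98.34 kips.

φR_n ≈ 98.3 kips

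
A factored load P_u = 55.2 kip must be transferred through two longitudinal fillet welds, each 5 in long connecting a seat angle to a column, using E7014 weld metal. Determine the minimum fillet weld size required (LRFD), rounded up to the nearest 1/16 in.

w = 1/4 in

E70XX → F_EXX = 70 ksi.
Total weld length L = 10 in.
Required throat t_e = P_u / (φ × 0.6 F_EXX × L) = 55.2 / (0.75 × 0.6 × 70 × 10) = 0.1752 in.
Required leg w = t_e / 0.707 = 0.2479 in → use 1/4 in.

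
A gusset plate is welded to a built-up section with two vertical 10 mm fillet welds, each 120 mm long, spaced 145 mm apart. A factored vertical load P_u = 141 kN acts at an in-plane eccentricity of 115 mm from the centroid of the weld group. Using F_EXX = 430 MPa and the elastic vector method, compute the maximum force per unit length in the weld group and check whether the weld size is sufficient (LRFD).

f_max ≈ 1490 N/mm; NOT adequate

Total weld length L_w = 240 mm. Treat welds as unit-width lines.
Polar moment about centroid: J = 2[d³/12 + d(b/2)²] = 2[120³/12 + 120×72.5²] = 1550000 mm³.
Direct shear f_v = P/L_w = 141×10³ / 240 = 587.5 N/mm (vertical).
Torsion M = P·e = 141×10³ × 115 = 16215000 N·mm.
Critical point at (x, y) = (72.5, 60) from centroid. f_tx = M·y/J = 627.9 N/mm; f_ty = M·x/J = 758.7 N/mm.
Resultant f_max = √[f_tx² + (f_v + f_ty)²] = √[627.9² + (587.5 + 758.7)²] = 1485 N/mm.
Capacity per unit length: φr_n = 0.75 × 0.6 × 430 × (0.707 × 10) = 1368 N/mm.
1485 > 1368 → NOT adequate.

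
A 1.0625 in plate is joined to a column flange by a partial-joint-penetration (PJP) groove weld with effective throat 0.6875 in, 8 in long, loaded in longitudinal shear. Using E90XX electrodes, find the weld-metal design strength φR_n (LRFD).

φR_n ≈ 223 kip

E90XX → F_EXX = 90 ksi.
Effective throat (given) t_e = 0.6875 in.
A_we = 0.6875 × 8 = 5.5 in².
F_nw = 0.6 F_EXX = 54 ksi.
φR_n = 0.75 × 54 × 5.5 = 222.8 kip.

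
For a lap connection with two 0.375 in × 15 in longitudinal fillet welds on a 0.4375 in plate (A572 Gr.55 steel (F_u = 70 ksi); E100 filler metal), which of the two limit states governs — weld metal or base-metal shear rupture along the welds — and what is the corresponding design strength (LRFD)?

E100XX → F_EXX = 100 ksi.
t_e = 0.707 × 0.375 = 0.2651 in; L = 30 in.
Weld metal: φR_n = 0.75 × 0.6 × 100 × 0.2651 × 30 = 357.9 kips.
Base metal (shear rupture): φR_n = 0.75 × 0.6 × 70 × 0.4375 × 30 = 413.4 kips.
Governing: weld metal.

φR_n ≈ 358 kips (weld metal governs)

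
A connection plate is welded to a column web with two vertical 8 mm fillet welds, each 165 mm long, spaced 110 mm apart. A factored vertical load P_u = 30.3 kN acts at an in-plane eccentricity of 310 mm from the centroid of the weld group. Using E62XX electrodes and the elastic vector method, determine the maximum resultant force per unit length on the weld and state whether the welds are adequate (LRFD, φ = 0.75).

E62XX → F_EXX = 620 MPa.
Total weld length L_w = 330 mm. Treat welds as unit-width lines.
Polar moment about centroid: J = 2[d³/12 + d(b/2)²] = 2[165³/12 + 165×55²] = 1747000 mm³.
Direct shear f_v = P/L_w = 30.3×10³ / 330 = 91.82 N/mm (vertical).
Torsion M = P·e = 30.3×10³ × 310 = 9393000 N·mm.
Critical point at (x, y) = (55, 82.5) from centroid. f_tx = M·y/J = 443.6 N/mm; f_ty = M·x/J = 295.7 N/mm.
Resultant f_max = √[f_tx² + (f_v + f_ty)²] = √[443.6² + (91.82 + 295.7)²] = 589 N/mm.
Capacity per unit length: φr_n = 0.75 × 0.6 × 620 × (0.707 × 8) = 1578 N/mm.
589 ≤ 1578 → adequate.

f_max ≈ 589 N/mm; adequate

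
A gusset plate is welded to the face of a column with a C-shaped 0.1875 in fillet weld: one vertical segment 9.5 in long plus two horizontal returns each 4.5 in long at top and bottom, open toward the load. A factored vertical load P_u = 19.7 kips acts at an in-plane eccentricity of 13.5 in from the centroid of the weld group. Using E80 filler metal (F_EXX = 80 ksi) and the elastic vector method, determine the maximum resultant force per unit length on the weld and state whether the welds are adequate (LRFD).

Total weld length L_w = 18.5 in. Treat welds as unit-width lines.
Centroid: x̄ = 2×4.5×2.25 / 18.5 = 1.095 in from the vertical weld.
Polar moment about centroid: J = I_x + I_y = [9.5³/12 + 2×4.5×4.75²] + [9.5×1.095² + 2(4.5³/12 + 4.5×1.155²)] = 313.1 in³.
Direct shear f_v = P/L_w = 19.7 / 18.5 = 1.065 kip/in (vertical).
Torsion M = P·e = 19.7 × 13.5 = 265.95 kip·in.
Critical point at (x, y) = (3.405, 4.75) from centroid. f_tx = M·y/J = 4.035 kip/in; f_ty = M·x/J = 2.893 kip/in.
Resultant f_max = √[f_tx² + (f_v + f_ty)²] = √[4.035² + (1.065 + 2.893)²] = 5.652 kip/in.
Capacity per unit length: φr_n = 0.75 × 0.6 × 80 × (0.707 × 0.1875) = 4.772 kip/in.
5.652 > 4.772 → NOT adequate.

f_max ≈ 5.65 kip/in; NOT adequate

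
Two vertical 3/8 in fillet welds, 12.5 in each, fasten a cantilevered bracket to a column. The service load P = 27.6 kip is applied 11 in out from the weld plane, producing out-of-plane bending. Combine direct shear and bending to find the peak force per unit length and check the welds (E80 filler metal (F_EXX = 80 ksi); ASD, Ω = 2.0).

f_max ≈ 5.93 kip/in; adequate

L_w = 2 × 12.5 = 25 in; section modulus (unit throat) S = 2 × L²/6 = 52.08 in².
Direct shear f_v = P/L_w = 27.6/25 = 1.104 kip/in.
Moment M = P × e = 27.6 × 11 = 303.6 kip·in; bending f_b = M/S = 5.829 kip/in.
f_max = √(f_v² + f_b²) = √(1.104² + 5.829²) = 5.933 kip/in.
r_n/Ω = (1/2.0) × 0.6 × 80 × (0.707 × 0.375) = 6.363 kip/in → adequate.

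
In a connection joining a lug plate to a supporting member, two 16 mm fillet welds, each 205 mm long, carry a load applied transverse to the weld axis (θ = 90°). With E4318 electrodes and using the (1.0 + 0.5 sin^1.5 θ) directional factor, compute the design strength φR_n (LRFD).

E43XX → F_EXX = 430 MPa.
t_e = 0.707 × 16 = 11.31 mm; A_we = 11.31 × 410 = 4638 mm².
Directional factor: 1.0 + 0.5 sin^1.5(90°) = 1.5.
F_nw = 0.6 × 430 × 1.5 = 387 MPa.
φR_n = 0.75 × 387 × 4638 × 10⁻³ = 1346 kN.

φR_n ≈ 1350 kN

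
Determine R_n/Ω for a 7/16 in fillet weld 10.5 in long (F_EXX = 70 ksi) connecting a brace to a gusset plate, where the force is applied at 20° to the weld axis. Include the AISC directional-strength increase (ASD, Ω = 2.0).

t_e = 0.707 × 0.4375 = 0.3093 in; A_we = 0.3093 × 10.5 = 3.248 in².
Directional factor: 1.0 + 0.5 sin^1.5(20°) = 1.1.
F_nw = 0.6 × 70 × 1.1 = 46.2 ksi.
R_n/Ω = (46.2 × 3.248) / 2.0 = 75.02 kip.

R_n/Ω ≈ 75 kip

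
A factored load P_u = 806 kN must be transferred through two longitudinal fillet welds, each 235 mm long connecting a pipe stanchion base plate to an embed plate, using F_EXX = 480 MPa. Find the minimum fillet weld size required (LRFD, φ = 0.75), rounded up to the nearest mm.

w = 12 mm

Total weld length L = 470 mm.
Required throat t_e = P_u / (φ × 0.6 F_EXX × L) = 806 / (0.75 × 0.6 × 480 × 470 × 10⁻³) = 7.939 mm.
Required leg w = t_e / 0.707 = 11.23 mm → use 12 mm.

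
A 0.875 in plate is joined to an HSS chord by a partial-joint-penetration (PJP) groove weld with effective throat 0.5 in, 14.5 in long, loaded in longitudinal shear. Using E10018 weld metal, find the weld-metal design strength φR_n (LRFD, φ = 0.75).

φR_n ≈ 326 kips

E100XX → F_EXX = 100 ksi.
Effective throat (given) t_e = 0.5 in.
A_we = 0.5 × 14.5 = 7.25 in².
F_nw = 0.6 F_EXX = 60 ksi.
φR_n = 0.75 × 60 × 7.25 = 326.2 kips.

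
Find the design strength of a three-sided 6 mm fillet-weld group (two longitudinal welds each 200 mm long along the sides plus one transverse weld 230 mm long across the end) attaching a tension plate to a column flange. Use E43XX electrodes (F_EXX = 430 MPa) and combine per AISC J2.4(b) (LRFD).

φR_n ≈ 562 kN

t_e = 0.707 × 6 = 4.242 mm.
R_nwl = 0.6 × 430 × 4.242 × 400 × 10⁻³ = 437.8 kN (longitudinal, 2 welds).
R_nwt = 0.6 × 430 × 4.242 × 230 × 10⁻³ = 251.7 kN (transverse, base value).
(i) R_nwl + R_nwt = 689.5 kN; (ii) 0.85 R_nwl + 1.5 R_nwt = 749.7 kN.
R_n = max = 749.7 kN [governs: (ii)]; φR_n = 562.3 kN.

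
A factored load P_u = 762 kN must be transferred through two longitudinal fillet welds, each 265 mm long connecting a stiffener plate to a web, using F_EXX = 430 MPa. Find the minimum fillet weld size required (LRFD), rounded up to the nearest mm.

w = 11 mm

Total weld length L = 530 mm.
Required throat t_e = P_u / (φ × 0.6 F_EXX × L) = 762 / (0.75 × 0.6 × 430 × 530 × 10⁻³) = 7.43 mm.
Required leg w = t_e / 0.707 = 10.51 mm → use 11 mm.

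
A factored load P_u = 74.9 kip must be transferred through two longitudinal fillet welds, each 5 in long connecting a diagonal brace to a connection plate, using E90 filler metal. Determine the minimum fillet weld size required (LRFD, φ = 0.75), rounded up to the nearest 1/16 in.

E90XX → F_EXX = 90 ksi.
Total weld length L = 10 in.
Required throat t_e = P_u / (φ × 0.6 F_EXX × L) = 74.9 / (0.75 × 0.6 × 90 × 10) = 0.1849 in.
Required leg w = t_e / 0.707 = 0.2616 in → use 5/16 in.

w = 5/16 in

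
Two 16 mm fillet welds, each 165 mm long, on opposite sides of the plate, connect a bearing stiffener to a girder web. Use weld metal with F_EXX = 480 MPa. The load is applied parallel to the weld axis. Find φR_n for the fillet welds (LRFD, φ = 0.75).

φR_n ≈ 806 kN

Effective throat t_e = 0.707 × 16 = 11.31 mm.
Total length L = 330 mm; A_we = 11.31 × 330 = 3733 mm².
F_nw = 0.6 F_EXX = 0.6 × 480 = 288 MPa.
φR_n = 0.75 × 288 × 3733 × 10⁻³ = 806.3 kN.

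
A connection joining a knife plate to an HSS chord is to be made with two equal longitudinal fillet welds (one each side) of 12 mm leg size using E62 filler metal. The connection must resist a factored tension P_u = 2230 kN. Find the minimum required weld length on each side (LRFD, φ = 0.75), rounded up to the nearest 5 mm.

E62XX → F_EXX = 620 MPa.
Throat t_e = 0.707 × 12 = 8.484 mm.
φr_n = 0.75 × 0.6 × 620 × 8.484 × 10⁻³ = 2.367 kN/mm.
L_req = P_u / φr_n = 2230 / 2.367 = 942.1 mm total.
Per side: 942.1 / 2 = 471.1 mm.
Round up → use L = 475 mm on each side.

L = 475 mm on each side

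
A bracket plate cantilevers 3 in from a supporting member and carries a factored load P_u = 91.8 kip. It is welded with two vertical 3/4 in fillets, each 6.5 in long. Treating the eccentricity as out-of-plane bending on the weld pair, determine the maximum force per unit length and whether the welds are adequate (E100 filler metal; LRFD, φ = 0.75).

f_max ≈ 20.8 kip/in; adequate

E100XX → F_EXX = 100 ksi.
L_w = 2 × 6.5 = 13 in; section modulus (unit throat) S = 2 × L²/6 = 14.08 in².
Direct shear f_v = P/L_w = 91.8/13 = 7.062 kip/in.
Moment M = P × e = 91.8 × 3 = 275.4 kip·in; bending f_b = M/S = 19.56 kip/in.
f_max = √(f_v² + f_b²) = √(7.062² + 19.56²) = 20.79 kip/in.
φr_n = 0.75 × 0.6 × 100 × (0.707 × 0.75) = 23.86 kip/in → adequate.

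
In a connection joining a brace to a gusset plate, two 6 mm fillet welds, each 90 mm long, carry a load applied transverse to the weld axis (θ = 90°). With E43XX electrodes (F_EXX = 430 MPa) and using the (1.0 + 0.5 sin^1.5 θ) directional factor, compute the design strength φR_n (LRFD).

φR_n ≈ 222 kN

t_e = 0.707 × 6 = 4.242 mm; A_we = 4.242 × 180 = 763.6 mm².
Directional factor: 1.0 + 0.5 sin^1.5(90°) = 1.5.
F_nw = 0.6 × 430 × 1.5 = 387 MPa.
φR_n = 0.75 × 387 × 763.6 × 10⁻³ = 221.6 kN.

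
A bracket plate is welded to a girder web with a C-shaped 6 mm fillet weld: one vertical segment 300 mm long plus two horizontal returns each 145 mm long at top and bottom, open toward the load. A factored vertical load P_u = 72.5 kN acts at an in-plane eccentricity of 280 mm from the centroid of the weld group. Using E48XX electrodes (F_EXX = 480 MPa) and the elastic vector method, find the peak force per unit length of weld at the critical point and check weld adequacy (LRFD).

f_max ≈ 458 N/mm; adequate

Total weld length L_w = 590 mm. Treat welds as unit-width lines.
Centroid: x̄ = 2×145×72.5 / 590 = 35.64 mm from the vertical weld.
Polar moment about centroid: J = I_x + I_y = [300³/12 + 2×145×150²] + [300×35.64² + 2(145³/12 + 145×36.86²)] = 10060000 mm³.
Direct shear f_v = P/L_w = 72.5×10³ / 590 = 122.9 N/mm (vertical).
Torsion M = P·e = 72.5×10³ × 280 = 20300000 N·mm.
Critical point at (x, y) = (109.4, 150) from centroid. f_tx = M·y/J = 302.7 N/mm; f_ty = M·x/J = 220.7 N/mm.
Resultant f_max = √[f_tx² + (f_v + f_ty)²] = √[302.7² + (122.9 + 220.7)²] = 457.9 N/mm.
Capacity per unit length: φr_n = 0.75 × 0.6 × 480 × (0.707 × 6) = 916.3 N/mm.
457.9 ≤ 916.3 → adequate.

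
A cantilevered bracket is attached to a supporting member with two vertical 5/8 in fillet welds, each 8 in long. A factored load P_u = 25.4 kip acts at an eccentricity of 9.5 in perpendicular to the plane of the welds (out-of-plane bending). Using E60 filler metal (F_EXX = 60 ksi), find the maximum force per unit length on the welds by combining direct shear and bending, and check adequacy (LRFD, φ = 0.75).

L_w = 2 × 8 = 16 in; section modulus (unit throat) S = 2 × L²/6 = 21.33 in².
Direct shear f_v = P/L_w = 25.4/16 = 1.587 kip/in.
Moment M = P × e = 25.4 × 9.5 = 241.3 kip·in; bending f_b = M/S = 11.31 kip/in.
f_max = √(f_v² + f_b²) = √(1.587² + 11.31²) = 11.42 kip/in.
φr_n = 0.75 × 0.6 × 60 × (0.707 × 0.625) = 11.93 kip/in → adequate.

f_max ≈ 11.4 kip/in; adequate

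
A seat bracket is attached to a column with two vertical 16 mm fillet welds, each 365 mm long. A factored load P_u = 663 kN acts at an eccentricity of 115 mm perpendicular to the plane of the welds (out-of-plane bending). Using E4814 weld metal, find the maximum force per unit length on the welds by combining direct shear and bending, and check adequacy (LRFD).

f_max ≈ 1940 N/mm; adequate

E48XX → F_EXX = 480 MPa.
L_w = 2 × 365 = 730 mm; section modulus (unit throat) S = 2 × L²/6 = 44410 mm².
Direct shear f_v = P/L_w = 663×10³/730 = 908.2 N/mm.
Moment M = P × e = 663×10³ × 115 = 76245000 N·mm; bending f_b = M/S = 1717 N/mm.
f_max = √(f_v² + f_b²) = √(908.2² + 1717²) = 1942 N/mm.
φr_n = 0.75 × 0.6 × 480 × (0.707 × 16) = 2443 N/mm → adequate.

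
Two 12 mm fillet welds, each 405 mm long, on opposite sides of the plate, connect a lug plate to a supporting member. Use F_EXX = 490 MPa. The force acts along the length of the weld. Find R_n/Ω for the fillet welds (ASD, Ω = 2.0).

R_n/Ω ≈ 1010 kN

Effective throat t_e = 0.707 × 12 = 8.484 mm.
Total length L = 810 mm; A_we = 8.484 × 810 = 6872 mm².
F_nw = 0.6 F_EXX = 0.6 × 490 = 294 MPa.
R_n = 294 × 6872 × 10⁻³ = 2020 kN; R_n/Ω = 2020/2.0 = 1010 kN.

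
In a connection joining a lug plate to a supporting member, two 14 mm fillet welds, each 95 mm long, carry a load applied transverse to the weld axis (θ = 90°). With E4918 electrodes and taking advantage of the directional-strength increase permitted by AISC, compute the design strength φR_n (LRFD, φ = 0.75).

φR_n ≈ 622 kN

E49XX → F_EXX = 490 MPa.
t_e = 0.707 × 14 = 9.898 mm; A_we = 9.898 × 190 = 1881 mm².
Directional factor: 1.0 + 0.5 sin^1.5(90°) = 1.5.
F_nw = 0.6 × 490 × 1.5 = 441 MPa.
φR_n = 0.75 × 441 × 1881 × 10⁻³ = 622 kN.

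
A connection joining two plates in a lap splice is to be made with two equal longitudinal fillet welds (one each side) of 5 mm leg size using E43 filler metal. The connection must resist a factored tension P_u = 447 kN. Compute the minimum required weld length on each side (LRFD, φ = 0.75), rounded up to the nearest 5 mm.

E43XX → F_EXX = 430 MPa.
Throat t_e = 0.707 × 5 = 3.535 mm.
φr_n = 0.75 × 0.6 × 430 × 3.535 × 10⁻³ = 0.684 kN/mm.
L_req = P_u / φr_n = 447 / 0.684 = 653.5 mm total.
Per side: 653.5 / 2 = 326.7 mm.
Round up → use L = 330 mm on each side.

L = 330 mm on each side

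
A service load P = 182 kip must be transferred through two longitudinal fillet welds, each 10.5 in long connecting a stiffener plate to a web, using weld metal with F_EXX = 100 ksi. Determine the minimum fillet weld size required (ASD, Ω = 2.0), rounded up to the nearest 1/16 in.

Total weld length L = 21 in.
Required throat t_e = P × Ω / (0.6 F_EXX × L) = 182 × 2.0 / (0.6 × 100 × 21) = 0.2889 in.
Required leg w = t_e / 0.707 = 0.4086 in → use 7/16 in.

w = 7/16 in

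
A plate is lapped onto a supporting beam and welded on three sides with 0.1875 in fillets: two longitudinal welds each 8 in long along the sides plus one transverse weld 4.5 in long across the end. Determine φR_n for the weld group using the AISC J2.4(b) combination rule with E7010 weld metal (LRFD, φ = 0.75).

E70XX → F_EXX = 70 ksi.
t_e = 0.707 × 0.1875 = 0.1326 in.
R_nwl = 0.6 × 70 × 0.1326 × 16 = 89.08 kip (longitudinal, 2 welds).
R_nwt = 0.6 × 70 × 0.1326 × 4.5 = 25.05 kip (transverse, base value).
(i) R_nwl + R_nwt = 114.1 kip; (ii) 0.85 R_nwl + 1.5 R_nwt = 113.3 kip.
R_n = max = 114.1 kip [governs: (i)]; φR_n = 85.6 kip.

φR_n ≈ 85.6 kip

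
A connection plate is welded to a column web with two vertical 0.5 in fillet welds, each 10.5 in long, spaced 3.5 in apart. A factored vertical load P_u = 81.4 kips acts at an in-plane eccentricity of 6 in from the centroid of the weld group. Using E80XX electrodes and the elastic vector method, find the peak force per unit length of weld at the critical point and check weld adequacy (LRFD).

E80XX → F_EXX = 80 ksi.
Total weld length L_w = 21 in. Treat welds as unit-width lines.
Polar moment about centroid: J = 2[d³/12 + d(b/2)²] = 2[10.5³/12 + 10.5×1.75²] = 257.2 in³.
Direct shear f_v = P/L_w = 81.4 / 21 = 3.876 kip/in (vertical).
Torsion M = P·e = 81.4 × 6 = 488.4 kip·in.
Critical point at (x, y) = (1.75, 5.25) from centroid. f_tx = M·y/J = 9.967 kip/in; f_ty = M·x/J = 3.322 kip/in.
Resultant f_max = √[f_tx² + (f_v + f_ty)²] = √[9.967² + (3.876 + 3.322)²] = 12.3 kip/in.
Capacity per unit length: φr_n = 0.75 × 0.6 × 80 × (0.707 × 0.5) = 12.73 kip/in.
12.3 ≤ 12.73 → adequate.

f_max ≈ 12.3 kip/in; adequate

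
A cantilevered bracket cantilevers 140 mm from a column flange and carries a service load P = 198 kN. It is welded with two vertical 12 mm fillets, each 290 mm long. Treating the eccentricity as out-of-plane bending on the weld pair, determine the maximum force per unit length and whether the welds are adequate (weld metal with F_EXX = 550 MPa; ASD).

L_w = 2 × 290 = 580 mm; section modulus (unit throat) S = 2 × L²/6 = 28030 mm².
Direct shear f_v = P/L_w = 198×10³/580 = 341.4 N/mm.
Moment M = P × e = 198×10³ × 140 = 27720000 N·mm; bending f_b = M/S = 988.8 N/mm.
f_max = √(f_v² + f_b²) = √(341.4² + 988.8²) = 1046 N/mm.
r_n/Ω = (1/2.0) × 0.6 × 550 × (0.707 × 12) = 1400 N/mm → adequate.

f_max ≈ 1050 N/mm; adequate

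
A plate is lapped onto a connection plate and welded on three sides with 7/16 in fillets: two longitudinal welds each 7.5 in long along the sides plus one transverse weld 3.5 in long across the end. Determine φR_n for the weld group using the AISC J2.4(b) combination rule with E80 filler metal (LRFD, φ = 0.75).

E80XX → F_EXX = 80 ksi.
t_e = 0.707 × 0.4375 = 0.3093 in.
R_nwl = 0.6 × 80 × 0.3093 × 15 = 222.7 kip (longitudinal, 2 welds).
R_nwt = 0.6 × 80 × 0.3093 × 3.5 = 51.96 kip (transverse, base value).
(i) R_nwl + R_nwt = 274.7 kip; (ii) 0.85 R_nwl + 1.5 R_nwt = 267.2 kip.
R_n = max = 274.7 kip [governs: (i)]; φR_n = 206 kip.

φR_n ≈ 206 kip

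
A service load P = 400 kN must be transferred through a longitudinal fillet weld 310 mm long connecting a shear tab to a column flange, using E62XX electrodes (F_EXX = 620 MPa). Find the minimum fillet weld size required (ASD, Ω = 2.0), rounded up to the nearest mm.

w = 10 mm

Total weld length L = 310 mm.
Required throat t_e = P × Ω / (0.6 F_EXX × L) = 400 × 2.0 / (0.6 × 620 × 310 × 10⁻³) = 6.937 mm.
Required leg w = t_e / 0.707 = 9.812 mm → use 10 mm.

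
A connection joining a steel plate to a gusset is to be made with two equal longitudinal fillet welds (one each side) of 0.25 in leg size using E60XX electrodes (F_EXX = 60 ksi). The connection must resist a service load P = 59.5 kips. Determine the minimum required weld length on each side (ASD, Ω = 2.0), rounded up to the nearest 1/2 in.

Throat t_e = 0.707 × 0.25 = 0.1767 in.
r_n/Ω = (0.6 × 60 × 0.1767) / 2.0 = 3.181 kip/in.
L_req = P / (r_n/Ω) = 59.5 / 3.181 = 18.7 in total.
Per side: 18.7 / 2 = 9.351 in.
Round up → use L = 9.5 in on each side.

L = 9.5 in on each side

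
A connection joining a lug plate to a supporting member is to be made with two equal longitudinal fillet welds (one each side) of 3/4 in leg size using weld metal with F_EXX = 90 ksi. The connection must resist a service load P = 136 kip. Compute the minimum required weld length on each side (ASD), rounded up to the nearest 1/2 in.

L = 5 in on each side

Throat t_e = 0.707 × 0.75 = 0.5302 in.
r_n/Ω = (0.6 × 90 × 0.5302) / 2.0 = 14.32 kip/in.
L_req = P / (r_n/Ω) = 136 / 14.32 = 9.499 in total.
Per side: 9.499 / 2 = 4.75 in.
Round up → use L = 5 in on each side.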